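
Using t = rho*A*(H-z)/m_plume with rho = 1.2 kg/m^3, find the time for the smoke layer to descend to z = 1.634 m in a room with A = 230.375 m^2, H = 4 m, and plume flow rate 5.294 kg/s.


H - z = 2.366 m
t = 1.2 * 230.375 * 2.366 / 5.294 = 123.55 s

123.55 s


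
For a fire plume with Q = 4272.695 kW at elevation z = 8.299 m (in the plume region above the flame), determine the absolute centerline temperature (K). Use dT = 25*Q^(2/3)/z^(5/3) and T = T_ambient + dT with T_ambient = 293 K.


Q^(2/3) = 263.31
z^(5/3) = 34.018
dT = 25 * 263.31 / 34.018 = 193.51 K
T = 293 + 193.51 = 486.51 K

486.51 K


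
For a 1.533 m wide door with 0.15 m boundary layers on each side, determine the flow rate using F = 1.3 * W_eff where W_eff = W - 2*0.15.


W_eff = 1.533 - 0.30 = 1.233 m
F = 1.3 * 1.233 = 1.6029 persons/s

1.6029 persons/s


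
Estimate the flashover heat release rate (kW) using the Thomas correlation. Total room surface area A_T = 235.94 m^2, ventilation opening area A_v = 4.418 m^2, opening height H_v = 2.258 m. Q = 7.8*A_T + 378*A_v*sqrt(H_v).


7.8*A_T = 1840.332
sqrt(H_v) = 1.5027
378*A_v*sqrt(H_v) = 2509.5
Q = 1840.332 + 2509.5 = 4349.8 kW

4349.8 kW


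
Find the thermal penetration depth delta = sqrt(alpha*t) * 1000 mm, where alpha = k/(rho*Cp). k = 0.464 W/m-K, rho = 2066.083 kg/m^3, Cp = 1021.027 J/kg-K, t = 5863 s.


alpha = 0.464 / (2066.083 * 1021.027) = 2.1995e-07 m^2/s
alpha * t = 0.0012896
delta = sqrt(0.0012896) * 1000 = 35.911 mm

35.911 mm


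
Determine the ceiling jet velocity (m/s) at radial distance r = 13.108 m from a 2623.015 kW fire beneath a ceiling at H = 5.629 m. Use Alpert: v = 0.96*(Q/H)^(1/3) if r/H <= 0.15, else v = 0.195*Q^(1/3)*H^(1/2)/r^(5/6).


r/H = 13.108 / 5.629 = 2.3287
r/H > 0.15, so v = 0.195*Q^(1/3)*H^(1/2)/r^(5/6)
Q^(1/3) = 13.791
H^(1/2) = 2.3726
r^(5/6) = 8.5365
v = 0.195 * 13.791 * 2.3726 / 8.5365 = 0.74743 m/s

0.74743 m/s


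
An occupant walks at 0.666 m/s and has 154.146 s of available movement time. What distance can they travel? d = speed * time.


d = 0.666 * 154.146 = 102.66 m

102.66 m


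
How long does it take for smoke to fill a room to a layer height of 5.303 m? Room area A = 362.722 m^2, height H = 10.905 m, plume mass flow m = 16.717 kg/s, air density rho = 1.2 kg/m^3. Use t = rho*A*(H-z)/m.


H - z = 5.602 m
t = 1.2 * 362.722 * 5.602 / 16.717 = 145.86 s

145.86 s


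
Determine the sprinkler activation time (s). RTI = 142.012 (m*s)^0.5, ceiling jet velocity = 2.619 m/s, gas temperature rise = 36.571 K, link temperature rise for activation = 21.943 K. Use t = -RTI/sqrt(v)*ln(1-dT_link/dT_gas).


dT_link/dT_gas = 0.60001
ln(1 - 0.60001) = -0.91632
t = -142.012 / sqrt(2.619) * -0.91632 = 80.409 s

80.409 s


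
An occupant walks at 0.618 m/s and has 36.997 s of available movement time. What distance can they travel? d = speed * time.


d = 0.618 * 36.997 = 22.864 m

22.864 m


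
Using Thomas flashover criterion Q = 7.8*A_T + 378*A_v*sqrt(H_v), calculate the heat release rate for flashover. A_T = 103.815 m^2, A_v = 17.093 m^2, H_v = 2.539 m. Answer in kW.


7.8*A_T = 809.757
sqrt(H_v) = 1.5934
378*A_v*sqrt(H_v) = 10295
Q = 809.757 + 10295 = 11105 kW

11105 kW


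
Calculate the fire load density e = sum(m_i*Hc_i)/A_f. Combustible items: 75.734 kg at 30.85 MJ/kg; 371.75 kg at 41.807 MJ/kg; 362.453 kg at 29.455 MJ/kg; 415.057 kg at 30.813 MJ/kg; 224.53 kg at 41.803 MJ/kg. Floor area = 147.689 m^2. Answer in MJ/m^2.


Total energy = 75.734*30.85 + 371.75*41.807 + 362.453*29.455 + 415.057*30.813 + 224.53*41.803
= 2336.394 + 15541.75 + 10676.05 + 12789.15 + 9386.028
= 50729.38 MJ
e = 50729.38 / 147.689 = 343.49 MJ/m^2

343.49 MJ/m^2


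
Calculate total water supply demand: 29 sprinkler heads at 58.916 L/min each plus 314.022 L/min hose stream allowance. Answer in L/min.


Sprinkler demand = 29 * 58.916 = 1708.564 L/min
Total = 1708.564 + 314.022 = 2022.586 L/min

2022.586 L/min


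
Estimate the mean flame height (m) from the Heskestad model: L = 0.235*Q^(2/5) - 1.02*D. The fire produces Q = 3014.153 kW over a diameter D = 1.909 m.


Q^(2/5) = 24.641
0.235 * Q^(2/5) = 5.7907
1.02 * D = 1.9472
L = 3.8436 m

3.8436 m


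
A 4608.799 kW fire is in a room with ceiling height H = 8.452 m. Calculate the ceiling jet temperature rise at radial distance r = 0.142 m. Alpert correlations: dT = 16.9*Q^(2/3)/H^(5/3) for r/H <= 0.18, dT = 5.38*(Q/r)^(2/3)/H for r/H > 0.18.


r/H = 0.142 / 8.452 = 0.016801
r/H <= 0.18, so dT = 16.9*Q^(2/3)/H^(5/3)
Q^(2/3) = 276.94
H^(5/3) = 35.070
dT = 16.9 * 276.94 / 35.070 = 133.46 K

133.46 K


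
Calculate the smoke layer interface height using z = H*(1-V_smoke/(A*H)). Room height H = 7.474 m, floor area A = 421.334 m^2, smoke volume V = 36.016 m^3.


V/(A*H) = 0.011437
1 - 0.011437 = 0.98856
z = 7.474 * 0.98856 = 7.3885 m

7.3885 m


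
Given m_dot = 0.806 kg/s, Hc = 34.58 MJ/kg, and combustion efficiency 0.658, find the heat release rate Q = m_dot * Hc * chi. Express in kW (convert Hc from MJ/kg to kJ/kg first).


Hc = 34.58 MJ/kg = 34.58 * 1000 kJ/kg = 34580 kJ/kg
Q = 0.806 kg/s * 34580 kJ/kg * 0.658 = 18339 kW

18339 kW


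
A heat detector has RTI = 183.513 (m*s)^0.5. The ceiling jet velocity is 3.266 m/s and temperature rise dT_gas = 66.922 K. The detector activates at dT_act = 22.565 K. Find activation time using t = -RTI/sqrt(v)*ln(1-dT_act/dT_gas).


dT_act/dT_gas = 0.33718
ln(1 - 0.33718) = -0.41126
t = -183.513 / sqrt(3.266) * -0.41126 = 41.761 s

41.761 s


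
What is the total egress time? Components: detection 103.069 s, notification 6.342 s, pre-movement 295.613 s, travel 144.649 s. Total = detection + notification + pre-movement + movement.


Total = 103.069 + 6.342 + 295.613 + 144.649 = 549.673 s

549.673 s


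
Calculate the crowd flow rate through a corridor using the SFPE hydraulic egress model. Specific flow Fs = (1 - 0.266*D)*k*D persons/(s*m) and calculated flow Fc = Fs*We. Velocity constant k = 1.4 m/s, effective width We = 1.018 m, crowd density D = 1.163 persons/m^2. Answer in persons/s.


1 - 0.266*D = 1 - 0.266*1.163 = 0.69064
Fs = 0.69064 * 1.4 * 1.163 = 1.1245 persons/(s*m)
Fc = 1.1245 * 1.018 = 1.1447 persons/s

1.1447 persons/s


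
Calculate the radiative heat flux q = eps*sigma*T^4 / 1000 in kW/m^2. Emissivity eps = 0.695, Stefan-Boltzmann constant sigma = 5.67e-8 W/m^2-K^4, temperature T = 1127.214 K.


T^4 = 1.6145e+12
q = 0.695 * 5.67e-8 * 1.6145e+12 / 1000 = 63.620 kW/m^2

63.620 kW/m^2


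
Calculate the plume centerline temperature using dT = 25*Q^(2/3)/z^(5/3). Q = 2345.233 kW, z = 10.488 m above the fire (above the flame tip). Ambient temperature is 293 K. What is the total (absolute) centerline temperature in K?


Q^(2/3) = 176.52
z^(5/3) = 50.252
dT = 25 * 176.52 / 50.252 = 87.817 K
T = 293 + 87.817 = 380.82 K

380.82 K


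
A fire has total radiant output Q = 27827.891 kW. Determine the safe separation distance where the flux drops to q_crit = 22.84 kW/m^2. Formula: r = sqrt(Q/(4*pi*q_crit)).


4*pi*q_crit = 287.02
Q/(4*pi*q_crit) = 96.956
r = sqrt(96.956) = 9.8466 m

9.8466 m


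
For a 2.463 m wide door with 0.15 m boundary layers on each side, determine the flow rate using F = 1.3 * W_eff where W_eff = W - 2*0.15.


W_eff = 2.463 - 0.30 = 2.163 m
F = 1.3 * 2.163 = 2.8119 persons/s

2.8119 persons/s


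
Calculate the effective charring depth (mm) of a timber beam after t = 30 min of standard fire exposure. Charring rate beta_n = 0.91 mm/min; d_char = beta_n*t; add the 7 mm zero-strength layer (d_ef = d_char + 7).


d_char = 0.91 * 30 = 27.3 mm
d_ef = 27.3 + 1.0*7 = 34.3 mm

34.3 mm


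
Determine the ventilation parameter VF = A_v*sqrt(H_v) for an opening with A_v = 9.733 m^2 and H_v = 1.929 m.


sqrt(H_v) = 1.3889
VF = 9.733 * 1.3889 = 13.518 m^(5/2)

13.518 m^(5/2)


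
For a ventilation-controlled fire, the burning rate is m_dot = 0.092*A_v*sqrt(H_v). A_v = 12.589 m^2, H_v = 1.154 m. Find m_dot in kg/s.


sqrt(H_v) = 1.0742
m_dot = 0.092 * 12.589 * 1.0742 = 1.2442 kg/s

1.2442 kg/s


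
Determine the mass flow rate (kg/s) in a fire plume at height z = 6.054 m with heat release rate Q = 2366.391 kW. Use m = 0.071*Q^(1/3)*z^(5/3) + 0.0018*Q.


Q^(1/3) = 13.326
z^(5/3) = 20.110
First term = 0.071 * 13.326 * 20.110 = 19.026
Second term = 0.0018 * 2366.391 = 4.2595
m = 23.286 kg/s

23.286 kg/s


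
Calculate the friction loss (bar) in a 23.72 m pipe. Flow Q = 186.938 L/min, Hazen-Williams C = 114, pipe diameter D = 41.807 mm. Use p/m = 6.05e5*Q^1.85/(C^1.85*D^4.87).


Q^1.85 = 15946
C^1.85 = 6386.7
D^4.87 = 7.8611e+07
p/m = 0.019215 bar/m
p_total = 0.019215 * 23.72 = 0.45578 bar

0.45578 bar


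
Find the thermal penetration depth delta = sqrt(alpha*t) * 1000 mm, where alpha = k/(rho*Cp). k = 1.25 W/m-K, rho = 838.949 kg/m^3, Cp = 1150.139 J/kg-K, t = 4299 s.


alpha = 1.25 / (838.949 * 1150.139) = 1.2955e-06 m^2/s
alpha * t = 0.0055692
delta = sqrt(0.0055692) * 1000 = 74.627 mm

74.627 mm


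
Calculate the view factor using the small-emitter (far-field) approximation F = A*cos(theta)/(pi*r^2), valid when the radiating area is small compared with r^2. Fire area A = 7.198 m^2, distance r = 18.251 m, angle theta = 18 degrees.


cos(18 deg) = 0.95106
pi*r^2 = 1046.5
F = 7.198 * 0.95106 / 1046.5 = 0.0065418

0.0065418


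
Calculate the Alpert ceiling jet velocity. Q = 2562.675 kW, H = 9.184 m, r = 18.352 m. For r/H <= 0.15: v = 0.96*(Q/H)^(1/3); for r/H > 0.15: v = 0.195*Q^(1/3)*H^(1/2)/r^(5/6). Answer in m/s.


r/H = 18.352 / 9.184 = 1.9983
r/H > 0.15, so v = 0.195*Q^(1/3)*H^(1/2)/r^(5/6)
Q^(1/3) = 13.685
H^(1/2) = 3.0305
r^(5/6) = 11.300
v = 0.195 * 13.685 * 3.0305 / 11.300 = 0.71567 m/s

0.71567 m/s


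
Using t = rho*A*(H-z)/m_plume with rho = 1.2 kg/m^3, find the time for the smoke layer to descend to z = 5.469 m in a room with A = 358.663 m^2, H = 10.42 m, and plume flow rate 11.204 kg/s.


H - z = 4.951 m
t = 1.2 * 358.663 * 4.951 / 11.204 = 190.19 s

190.19 s


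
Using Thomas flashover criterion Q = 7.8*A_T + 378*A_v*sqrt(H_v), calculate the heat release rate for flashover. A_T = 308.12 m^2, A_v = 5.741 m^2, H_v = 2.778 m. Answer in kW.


7.8*A_T = 2403.336
sqrt(H_v) = 1.6667
378*A_v*sqrt(H_v) = 3617.0
Q = 2403.336 + 3617.0 = 6020.3 kW

6020.3 kW


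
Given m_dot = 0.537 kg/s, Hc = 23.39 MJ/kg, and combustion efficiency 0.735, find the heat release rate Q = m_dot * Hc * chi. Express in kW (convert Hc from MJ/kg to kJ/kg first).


Hc = 23.39 MJ/kg = 23.39 * 1000 kJ/kg = 23390 kJ/kg
Q = 0.537 kg/s * 23390 kJ/kg * 0.735 = 9231.9 kW

9231.9 kW


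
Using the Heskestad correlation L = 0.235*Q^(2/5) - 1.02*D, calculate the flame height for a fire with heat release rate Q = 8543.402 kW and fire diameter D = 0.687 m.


Q^(2/5) = 37.381
0.235 * Q^(2/5) = 8.7846
1.02 * D = 0.70074
L = 8.0838 m

8.0838 m


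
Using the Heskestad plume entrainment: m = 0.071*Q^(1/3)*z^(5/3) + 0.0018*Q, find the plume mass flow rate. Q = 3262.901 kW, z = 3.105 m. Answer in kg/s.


Q^(1/3) = 14.832
z^(5/3) = 6.6085
First term = 0.071 * 14.832 * 6.6085 = 6.9592
Second term = 0.0018 * 3262.901 = 5.8732
m = 12.832 kg/s

12.832 kg/s


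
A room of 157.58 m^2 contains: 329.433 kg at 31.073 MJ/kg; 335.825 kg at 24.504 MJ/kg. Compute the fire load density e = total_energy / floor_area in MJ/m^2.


Total energy = 329.433*31.073 + 335.825*24.504
= 10236.47 + 8229.056
= 18465.53 MJ
e = 18465.53 / 157.58 = 117.18 MJ/m^2

117.18 MJ/m^2


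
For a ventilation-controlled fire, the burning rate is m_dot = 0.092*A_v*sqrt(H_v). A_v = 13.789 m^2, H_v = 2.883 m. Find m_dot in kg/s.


sqrt(H_v) = 1.6979
m_dot = 0.092 * 13.789 * 1.6979 = 2.1540 kg/s

2.1540 kg/s


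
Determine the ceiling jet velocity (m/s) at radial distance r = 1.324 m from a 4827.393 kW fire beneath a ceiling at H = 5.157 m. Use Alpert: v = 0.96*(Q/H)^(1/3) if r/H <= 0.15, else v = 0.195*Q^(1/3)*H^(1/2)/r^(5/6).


r/H = 1.324 / 5.157 = 0.25674
r/H > 0.15, so v = 0.195*Q^(1/3)*H^(1/2)/r^(5/6)
Q^(1/3) = 16.901
H^(1/2) = 2.2709
r^(5/6) = 1.2635
v = 0.195 * 16.901 * 2.2709 / 1.2635 = 5.9233 m/s

5.9233 m/s


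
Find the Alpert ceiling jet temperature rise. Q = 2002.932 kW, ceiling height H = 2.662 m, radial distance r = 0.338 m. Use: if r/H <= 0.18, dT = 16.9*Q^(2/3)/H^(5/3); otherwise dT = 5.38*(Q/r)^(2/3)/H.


r/H = 0.338 / 2.662 = 0.12697
r/H <= 0.18, so dT = 16.9*Q^(2/3)/H^(5/3)
Q^(2/3) = 158.90
H^(5/3) = 5.1131
dT = 16.9 * 158.90 / 5.1131 = 525.19 K

525.19 K


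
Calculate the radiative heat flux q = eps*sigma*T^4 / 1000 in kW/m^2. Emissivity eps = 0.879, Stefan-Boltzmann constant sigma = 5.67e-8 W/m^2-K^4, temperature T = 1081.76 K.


T^4 = 1.3694e+12
q = 0.879 * 5.67e-8 * 1.3694e+12 / 1000 = 68.249 kW/m^2

68.249 kW/m^2


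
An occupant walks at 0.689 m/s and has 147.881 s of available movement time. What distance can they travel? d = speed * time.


d = 0.689 * 147.881 = 101.89 m

101.89 m


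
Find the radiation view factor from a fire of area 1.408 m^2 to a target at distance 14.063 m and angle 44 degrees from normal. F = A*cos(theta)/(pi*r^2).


cos(44 deg) = 0.71934
pi*r^2 = 621.31
F = 1.408 * 0.71934 / 621.31 = 0.0016302

0.0016302


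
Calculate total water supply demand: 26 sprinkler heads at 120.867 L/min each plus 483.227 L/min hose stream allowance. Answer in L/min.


Sprinkler demand = 26 * 120.867 = 3142.542 L/min
Total = 3142.542 + 483.227 = 3625.769 L/min

3625.769 L/min


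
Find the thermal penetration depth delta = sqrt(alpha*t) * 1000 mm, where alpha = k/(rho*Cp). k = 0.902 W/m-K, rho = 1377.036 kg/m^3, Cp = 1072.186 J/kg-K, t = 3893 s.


alpha = 0.902 / (1377.036 * 1072.186) = 6.1093e-07 m^2/s
alpha * t = 0.0023783
delta = sqrt(0.0023783) * 1000 = 48.768 mm

48.768 mm


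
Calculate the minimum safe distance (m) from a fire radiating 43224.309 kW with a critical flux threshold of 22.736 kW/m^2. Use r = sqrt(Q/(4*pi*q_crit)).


4*pi*q_crit = 285.71
Q/(4*pi*q_crit) = 151.29
r = sqrt(151.29) = 12.300 m

12.300 m


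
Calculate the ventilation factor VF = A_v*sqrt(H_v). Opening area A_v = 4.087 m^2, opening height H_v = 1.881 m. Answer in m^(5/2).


sqrt(H_v) = 1.3715
VF = 4.087 * 1.3715 = 5.6053 m^(5/2)

5.6053 m^(5/2)


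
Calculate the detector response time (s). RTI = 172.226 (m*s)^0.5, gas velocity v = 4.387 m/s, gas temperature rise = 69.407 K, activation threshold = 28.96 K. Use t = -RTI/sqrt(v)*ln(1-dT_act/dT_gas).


dT_act/dT_gas = 0.41725
ln(1 - 0.41725) = -0.54000
t = -172.226 / sqrt(4.387) * -0.54000 = 44.402 s

44.402 s


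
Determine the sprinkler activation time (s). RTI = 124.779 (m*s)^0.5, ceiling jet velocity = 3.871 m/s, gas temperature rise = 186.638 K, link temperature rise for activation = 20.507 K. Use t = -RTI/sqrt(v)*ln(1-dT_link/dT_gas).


dT_link/dT_gas = 0.10988
ln(1 - 0.10988) = -0.11639
t = -124.779 / sqrt(3.871) * -0.11639 = 7.3818 s

7.3818 s


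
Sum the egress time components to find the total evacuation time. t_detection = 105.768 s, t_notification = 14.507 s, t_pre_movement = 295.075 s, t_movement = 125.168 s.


Total = 105.768 + 14.507 + 295.075 + 125.168 = 540.518 s

540.518 s


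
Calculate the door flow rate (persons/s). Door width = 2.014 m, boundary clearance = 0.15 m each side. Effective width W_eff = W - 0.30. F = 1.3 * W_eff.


W_eff = 2.014 - 0.30 = 1.714 m
F = 1.3 * 1.714 = 2.2282 persons/s

2.2282 persons/s


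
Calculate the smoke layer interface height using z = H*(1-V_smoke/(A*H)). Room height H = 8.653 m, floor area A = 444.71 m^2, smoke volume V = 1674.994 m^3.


V/(A*H) = 0.43528
1 - 0.43528 = 0.56472
z = 8.653 * 0.56472 = 4.8865 m

4.8865 m


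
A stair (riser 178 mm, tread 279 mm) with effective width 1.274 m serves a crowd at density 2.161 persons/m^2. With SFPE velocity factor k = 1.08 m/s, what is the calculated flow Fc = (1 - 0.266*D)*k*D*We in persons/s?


1 - 0.266*D = 1 - 0.266*2.161 = 0.42517
Fs = 0.42517 * 1.08 * 2.161 = 0.99231 persons/(s*m)
Fc = 0.99231 * 1.274 = 1.2642 persons/s

1.2642 persons/s


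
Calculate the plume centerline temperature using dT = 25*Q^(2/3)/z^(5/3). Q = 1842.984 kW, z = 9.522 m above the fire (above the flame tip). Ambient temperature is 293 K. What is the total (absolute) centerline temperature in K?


Q^(2/3) = 150.32
z^(5/3) = 42.777
dT = 25 * 150.32 / 42.777 = 87.850 K
T = 293 + 87.850 = 380.85 K

380.85 K


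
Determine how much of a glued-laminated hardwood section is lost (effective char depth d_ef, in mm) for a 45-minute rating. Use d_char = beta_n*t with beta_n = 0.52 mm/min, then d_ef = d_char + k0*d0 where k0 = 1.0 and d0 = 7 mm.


d_char = 0.52 * 45 = 23.4 mm
d_ef = 23.4 + 1.0*7 = 30.4 mm

30.4 mm


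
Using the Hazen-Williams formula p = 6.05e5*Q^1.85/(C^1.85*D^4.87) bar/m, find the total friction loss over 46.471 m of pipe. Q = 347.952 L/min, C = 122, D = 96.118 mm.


Q^1.85 = 50328
C^1.85 = 7240.5
D^4.87 = 4.5317e+09
p/m = 0.00092799 bar/m
p_total = 0.00092799 * 46.471 = 0.043124 bar

0.043124 bar


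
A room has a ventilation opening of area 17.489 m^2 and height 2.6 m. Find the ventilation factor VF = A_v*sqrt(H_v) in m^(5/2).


sqrt(H_v) = 1.6125
VF = 17.489 * 1.6125 = 28.200 m^(5/2)

28.200 m^(5/2)


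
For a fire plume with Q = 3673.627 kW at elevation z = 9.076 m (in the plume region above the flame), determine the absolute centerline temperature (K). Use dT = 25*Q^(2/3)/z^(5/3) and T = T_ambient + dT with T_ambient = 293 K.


Q^(2/3) = 238.08
z^(5/3) = 39.490
dT = 25 * 238.08 / 39.490 = 150.72 K
T = 293 + 150.72 = 443.72 K

443.72 K


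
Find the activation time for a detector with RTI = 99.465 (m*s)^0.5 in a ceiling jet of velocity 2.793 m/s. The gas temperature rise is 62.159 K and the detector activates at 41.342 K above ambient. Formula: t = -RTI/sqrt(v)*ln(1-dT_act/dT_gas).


dT_act/dT_gas = 0.66510
ln(1 - 0.66510) = -1.0939
t = -99.465 / sqrt(2.793) * -1.0939 = 65.106 s

65.106 s


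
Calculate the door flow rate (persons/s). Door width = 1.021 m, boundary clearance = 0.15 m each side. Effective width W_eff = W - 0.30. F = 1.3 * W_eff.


W_eff = 1.021 - 0.30 = 0.721 m
F = 1.3 * 0.721 = 0.93730 persons/s

0.93730 persons/s


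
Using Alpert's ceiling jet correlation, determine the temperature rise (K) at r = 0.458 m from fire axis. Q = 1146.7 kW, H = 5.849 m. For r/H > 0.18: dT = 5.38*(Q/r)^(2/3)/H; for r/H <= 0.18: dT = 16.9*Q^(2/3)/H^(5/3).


r/H = 0.458 / 5.849 = 0.078304
r/H <= 0.18, so dT = 16.9*Q^(2/3)/H^(5/3)
Q^(2/3) = 109.56
H^(5/3) = 18.988
dT = 16.9 * 109.56 / 18.988 = 97.510 K

97.510 K


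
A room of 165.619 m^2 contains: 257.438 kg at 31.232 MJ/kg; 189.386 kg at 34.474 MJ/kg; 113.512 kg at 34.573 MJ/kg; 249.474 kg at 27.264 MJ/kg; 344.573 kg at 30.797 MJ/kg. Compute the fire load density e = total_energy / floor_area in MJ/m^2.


Total energy = 257.438*31.232 + 189.386*34.474 + 113.512*34.573 + 249.474*27.264 + 344.573*30.797
= 8040.304 + 6528.893 + 3924.450 + 6801.659 + 10611.81
= 35907.12 MJ
e = 35907.12 / 165.619 = 216.81 MJ/m^2

216.81 MJ/m^2


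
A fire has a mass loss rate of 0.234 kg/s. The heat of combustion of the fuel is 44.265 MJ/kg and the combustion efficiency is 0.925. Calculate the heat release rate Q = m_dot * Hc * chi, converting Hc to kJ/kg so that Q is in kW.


Hc = 44.265 MJ/kg = 44.265 * 1000 kJ/kg = 44265 kJ/kg
Q = 0.234 kg/s * 44265 kJ/kg * 0.925 = 9581.2 kW

9581.2 kW


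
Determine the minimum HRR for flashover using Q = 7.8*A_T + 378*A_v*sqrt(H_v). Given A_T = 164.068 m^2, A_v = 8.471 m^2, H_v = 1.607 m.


7.8*A_T = 1279.7
sqrt(H_v) = 1.2677
378*A_v*sqrt(H_v) = 4059.1
Q = 1279.7 + 4059.1 = 5338.9 kW

5338.9 kW


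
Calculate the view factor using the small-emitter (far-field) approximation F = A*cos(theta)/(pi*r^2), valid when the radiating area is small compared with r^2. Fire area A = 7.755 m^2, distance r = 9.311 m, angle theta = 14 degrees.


cos(14 deg) = 0.97030
pi*r^2 = 272.36
F = 7.755 * 0.97030 / 272.36 = 0.027628

0.027628


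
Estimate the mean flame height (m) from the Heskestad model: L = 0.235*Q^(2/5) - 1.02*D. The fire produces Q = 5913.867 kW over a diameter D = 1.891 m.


Q^(2/5) = 32.266
0.235 * Q^(2/5) = 7.5826
1.02 * D = 1.9288
L = 5.6538 m

5.6538 m


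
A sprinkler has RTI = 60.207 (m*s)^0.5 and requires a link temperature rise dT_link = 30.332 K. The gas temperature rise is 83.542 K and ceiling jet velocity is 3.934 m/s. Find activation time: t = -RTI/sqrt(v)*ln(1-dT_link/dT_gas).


dT_link/dT_gas = 0.36307
ln(1 - 0.36307) = -0.45110
t = -60.207 / sqrt(3.934) * -0.45110 = 13.693 s

13.693 s


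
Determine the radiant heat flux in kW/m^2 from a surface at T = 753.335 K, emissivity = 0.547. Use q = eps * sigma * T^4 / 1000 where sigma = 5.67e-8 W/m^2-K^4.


T^4 = 3.2207e+11
q = 0.547 * 5.67e-8 * 3.2207e+11 / 1000 = 9.9890 kW/m^2

9.9890 kW/m^2


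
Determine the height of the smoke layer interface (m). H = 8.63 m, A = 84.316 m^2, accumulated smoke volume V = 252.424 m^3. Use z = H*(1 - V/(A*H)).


V/(A*H) = 0.34690
1 - 0.34690 = 0.65310
z = 8.63 * 0.65310 = 5.6362 m

5.6362 m


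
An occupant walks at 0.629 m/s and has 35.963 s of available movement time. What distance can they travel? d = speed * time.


d = 0.629 * 35.963 = 22.621 m

22.621 m


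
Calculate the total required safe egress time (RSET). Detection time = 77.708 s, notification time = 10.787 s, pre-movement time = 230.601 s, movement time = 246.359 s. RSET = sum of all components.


Total = 77.708 + 10.787 + 230.601 + 246.359 = 565.455 s

565.455 s


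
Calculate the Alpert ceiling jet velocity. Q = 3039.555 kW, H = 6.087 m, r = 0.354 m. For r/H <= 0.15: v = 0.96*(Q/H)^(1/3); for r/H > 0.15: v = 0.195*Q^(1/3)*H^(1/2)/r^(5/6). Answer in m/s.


r/H = 0.354 / 6.087 = 0.058157
r/H <= 0.15, so v = 0.96*(Q/H)^(1/3)
Q/H = 499.35
(Q/H)^(1/3) = 7.9336
v = 0.96 * 7.9336 = 7.6162 m/s

7.6162 m/s


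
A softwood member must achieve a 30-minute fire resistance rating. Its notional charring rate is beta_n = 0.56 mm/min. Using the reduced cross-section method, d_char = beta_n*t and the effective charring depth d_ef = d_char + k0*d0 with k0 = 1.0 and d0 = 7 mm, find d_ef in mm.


d_char = 0.56 * 30 = 16.8 mm
d_ef = 16.8 + 1.0*7 = 23.8 mm

23.8 mm


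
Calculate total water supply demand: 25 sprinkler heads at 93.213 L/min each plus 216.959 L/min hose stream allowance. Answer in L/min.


Sprinkler demand = 25 * 93.213 = 2330.325 L/min
Total = 2330.325 + 216.959 = 2547.284 L/min

2547.284 L/min


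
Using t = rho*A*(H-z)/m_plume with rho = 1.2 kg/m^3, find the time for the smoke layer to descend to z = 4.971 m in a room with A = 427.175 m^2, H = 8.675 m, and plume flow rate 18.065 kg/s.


H - z = 3.704 m
t = 1.2 * 427.175 * 3.704 / 18.065 = 105.10 s

105.10 s


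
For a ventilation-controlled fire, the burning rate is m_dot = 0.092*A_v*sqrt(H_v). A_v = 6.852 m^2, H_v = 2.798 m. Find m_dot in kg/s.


sqrt(H_v) = 1.6727
m_dot = 0.092 * 6.852 * 1.6727 = 1.0545 kg/s

1.0545 kg/s


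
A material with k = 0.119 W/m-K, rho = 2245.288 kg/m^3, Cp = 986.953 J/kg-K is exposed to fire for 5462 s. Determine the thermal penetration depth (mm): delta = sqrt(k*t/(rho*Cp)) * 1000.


alpha = 0.119 / (2245.288 * 986.953) = 5.3701e-08 m^2/s
alpha * t = 0.00029331
delta = sqrt(0.00029331) * 1000 = 17.126 mm

17.126 mm


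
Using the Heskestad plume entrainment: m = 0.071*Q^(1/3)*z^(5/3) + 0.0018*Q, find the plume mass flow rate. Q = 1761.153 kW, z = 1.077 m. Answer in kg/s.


Q^(1/3) = 12.076
z^(5/3) = 1.1316
First term = 0.071 * 12.076 * 1.1316 = 0.97025
Second term = 0.0018 * 1761.153 = 3.1701
m = 4.1403 kg/s

4.1403 kg/s


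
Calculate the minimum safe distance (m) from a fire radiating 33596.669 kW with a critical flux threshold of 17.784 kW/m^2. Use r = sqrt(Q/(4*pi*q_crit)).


4*pi*q_crit = 223.48
Q/(4*pi*q_crit) = 150.33
r = sqrt(150.33) = 12.261 m

12.261 m


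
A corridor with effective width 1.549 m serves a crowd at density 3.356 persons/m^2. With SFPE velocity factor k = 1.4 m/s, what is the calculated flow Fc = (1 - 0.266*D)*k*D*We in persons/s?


1 - 0.266*D = 1 - 0.266*3.356 = 0.10730
Fs = 0.10730 * 1.4 * 3.356 = 0.50416 persons/(s*m)
Fc = 0.50416 * 1.549 = 0.78094 persons/s

0.78094 persons/s


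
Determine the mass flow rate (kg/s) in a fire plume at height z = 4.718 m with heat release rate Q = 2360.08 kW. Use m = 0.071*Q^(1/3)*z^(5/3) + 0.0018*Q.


Q^(1/3) = 13.314
z^(5/3) = 13.272
First term = 0.071 * 13.314 * 13.272 = 12.546
Second term = 0.0018 * 2360.08 = 4.2481
m = 16.794 kg/s

16.794 kg/s


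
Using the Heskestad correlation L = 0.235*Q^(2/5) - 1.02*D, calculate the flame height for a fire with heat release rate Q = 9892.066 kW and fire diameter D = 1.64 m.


Q^(2/5) = 39.638
0.235 * Q^(2/5) = 9.3150
1.02 * D = 1.6728
L = 7.6422 m

7.6422 m


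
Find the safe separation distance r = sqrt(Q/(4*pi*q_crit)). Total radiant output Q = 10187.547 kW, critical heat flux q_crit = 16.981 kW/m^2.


4*pi*q_crit = 213.39
Q/(4*pi*q_crit) = 47.742
r = sqrt(47.742) = 6.9095 m

6.9095 m


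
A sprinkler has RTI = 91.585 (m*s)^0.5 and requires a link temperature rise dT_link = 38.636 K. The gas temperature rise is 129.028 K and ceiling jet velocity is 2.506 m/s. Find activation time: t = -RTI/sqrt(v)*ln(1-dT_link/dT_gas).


dT_link/dT_gas = 0.29944
ln(1 - 0.29944) = -0.35587
t = -91.585 / sqrt(2.506) * -0.35587 = 20.589 s

20.589 s


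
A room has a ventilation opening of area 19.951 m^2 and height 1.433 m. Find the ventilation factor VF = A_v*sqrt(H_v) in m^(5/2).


sqrt(H_v) = 1.1971
VF = 19.951 * 1.1971 = 23.883 m^(5/2)

23.883 m^(5/2)


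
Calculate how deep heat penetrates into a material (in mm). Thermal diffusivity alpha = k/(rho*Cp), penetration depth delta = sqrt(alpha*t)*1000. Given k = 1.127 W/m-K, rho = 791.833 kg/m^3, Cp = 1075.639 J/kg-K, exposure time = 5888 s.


alpha = 1.127 / (791.833 * 1075.639) = 1.3232e-06 m^2/s
alpha * t = 0.0077910
delta = sqrt(0.0077910) * 1000 = 88.266 mm

88.266 mm


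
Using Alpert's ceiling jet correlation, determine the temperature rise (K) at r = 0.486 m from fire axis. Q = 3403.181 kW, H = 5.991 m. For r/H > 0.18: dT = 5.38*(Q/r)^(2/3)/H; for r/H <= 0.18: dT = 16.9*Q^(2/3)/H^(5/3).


r/H = 0.486 / 5.991 = 0.081122
r/H <= 0.18, so dT = 16.9*Q^(2/3)/H^(5/3)
Q^(2/3) = 226.25
H^(5/3) = 19.762
dT = 16.9 * 226.25 / 19.762 = 193.48 K

193.48 K


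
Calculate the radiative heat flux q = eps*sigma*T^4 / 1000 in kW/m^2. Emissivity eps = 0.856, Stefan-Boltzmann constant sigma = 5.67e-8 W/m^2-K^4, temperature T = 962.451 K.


T^4 = 8.5805e+11
q = 0.856 * 5.67e-8 * 8.5805e+11 / 1000 = 41.646 kW/m^2

41.646 kW/m^2


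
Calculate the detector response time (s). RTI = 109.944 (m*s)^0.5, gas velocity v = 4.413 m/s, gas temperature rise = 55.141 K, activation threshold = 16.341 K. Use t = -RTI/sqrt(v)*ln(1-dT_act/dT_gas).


dT_act/dT_gas = 0.29635
ln(1 - 0.29635) = -0.35147
t = -109.944 / sqrt(4.413) * -0.35147 = 18.395 s

18.395 s


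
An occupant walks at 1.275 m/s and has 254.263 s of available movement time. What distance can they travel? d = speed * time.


d = 1.275 * 254.263 = 324.19 m

324.19 m


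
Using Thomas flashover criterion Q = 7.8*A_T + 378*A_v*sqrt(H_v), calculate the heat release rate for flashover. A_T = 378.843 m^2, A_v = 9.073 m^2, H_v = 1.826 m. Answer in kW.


7.8*A_T = 2955.0
sqrt(H_v) = 1.3513
378*A_v*sqrt(H_v) = 4634.4
Q = 2955.0 + 4634.4 = 7589.4 kW

7589.4 kW


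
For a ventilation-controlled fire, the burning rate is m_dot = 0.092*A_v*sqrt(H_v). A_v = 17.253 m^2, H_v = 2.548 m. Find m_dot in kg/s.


sqrt(H_v) = 1.5962
m_dot = 0.092 * 17.253 * 1.5962 = 2.5337 kg/s

2.5337 kg/s


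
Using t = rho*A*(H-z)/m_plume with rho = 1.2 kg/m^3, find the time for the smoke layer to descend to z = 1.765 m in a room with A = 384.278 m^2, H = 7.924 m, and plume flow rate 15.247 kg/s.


H - z = 6.159 m
t = 1.2 * 384.278 * 6.159 / 15.247 = 186.27 s

186.27 s


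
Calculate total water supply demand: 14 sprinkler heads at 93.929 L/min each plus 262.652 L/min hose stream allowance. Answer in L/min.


Sprinkler demand = 14 * 93.929 = 1315.006 L/min
Total = 1315.006 + 262.652 = 1577.658 L/min

1577.658 L/min


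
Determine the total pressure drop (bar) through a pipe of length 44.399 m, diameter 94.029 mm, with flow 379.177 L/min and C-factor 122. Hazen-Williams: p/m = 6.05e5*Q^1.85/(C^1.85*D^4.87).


Q^1.85 = 59001
C^1.85 = 7240.5
D^4.87 = 4.0718e+09
p/m = 0.0012108 bar/m
p_total = 0.0012108 * 44.399 = 0.053757 bar

0.053757 bar


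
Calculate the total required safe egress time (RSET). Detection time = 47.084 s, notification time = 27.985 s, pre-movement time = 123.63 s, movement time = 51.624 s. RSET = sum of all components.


Total = 47.084 + 27.985 + 123.63 + 51.624 = 250.323 s

250.323 s


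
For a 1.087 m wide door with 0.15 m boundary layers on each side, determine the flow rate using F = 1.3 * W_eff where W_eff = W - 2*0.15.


W_eff = 1.087 - 0.30 = 0.787 m
F = 1.3 * 0.787 = 1.0231 persons/s

1.0231 persons/s


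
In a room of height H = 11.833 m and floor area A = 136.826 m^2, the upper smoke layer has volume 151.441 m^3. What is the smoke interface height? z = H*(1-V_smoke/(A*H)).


V/(A*H) = 0.093536
1 - 0.093536 = 0.90646
z = 11.833 * 0.90646 = 10.726 m

10.726 m


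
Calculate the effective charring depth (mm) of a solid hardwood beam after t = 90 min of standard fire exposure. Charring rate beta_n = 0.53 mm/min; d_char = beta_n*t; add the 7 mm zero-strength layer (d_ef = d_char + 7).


d_char = 0.53 * 90 = 47.7 mm
d_ef = 47.7 + 1.0*7 = 54.7 mm

54.7 mm


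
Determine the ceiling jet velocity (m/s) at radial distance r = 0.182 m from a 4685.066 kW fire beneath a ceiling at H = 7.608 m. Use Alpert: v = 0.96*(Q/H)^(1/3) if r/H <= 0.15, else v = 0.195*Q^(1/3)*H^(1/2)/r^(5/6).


r/H = 0.182 / 7.608 = 0.023922
r/H <= 0.15, so v = 0.96*(Q/H)^(1/3)
Q/H = 615.81
(Q/H)^(1/3) = 8.5078
v = 0.96 * 8.5078 = 8.1674 m/s

8.1674 m/s


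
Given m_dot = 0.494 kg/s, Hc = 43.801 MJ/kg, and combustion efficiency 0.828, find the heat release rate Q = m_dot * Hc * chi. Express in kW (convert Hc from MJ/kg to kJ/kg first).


Hc = 43.801 MJ/kg = 43.801 * 1000 kJ/kg = 43801 kJ/kg
Q = 0.494 kg/s * 43801 kJ/kg * 0.828 = 17916 kW

17916 kW


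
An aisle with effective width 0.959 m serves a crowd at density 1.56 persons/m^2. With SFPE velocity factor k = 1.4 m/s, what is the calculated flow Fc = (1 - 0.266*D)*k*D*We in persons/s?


1 - 0.266*D = 1 - 0.266*1.56 = 0.58504
Fs = 0.58504 * 1.4 * 1.56 = 1.2777 persons/(s*m)
Fc = 1.2777 * 0.959 = 1.2253 persons/s

1.2253 persons/s


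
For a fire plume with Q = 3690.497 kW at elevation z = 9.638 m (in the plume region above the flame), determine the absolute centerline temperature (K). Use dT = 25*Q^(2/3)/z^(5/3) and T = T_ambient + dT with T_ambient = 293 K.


Q^(2/3) = 238.81
z^(5/3) = 43.649
dT = 25 * 238.81 / 43.649 = 136.78 K
T = 293 + 136.78 = 429.78 K

429.78 K


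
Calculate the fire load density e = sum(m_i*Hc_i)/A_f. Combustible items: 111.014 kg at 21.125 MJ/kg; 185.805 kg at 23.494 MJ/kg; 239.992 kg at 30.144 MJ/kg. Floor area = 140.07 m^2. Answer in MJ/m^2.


Total energy = 111.014*21.125 + 185.805*23.494 + 239.992*30.144
= 2345.171 + 4365.303 + 7234.319
= 13944.79 MJ
e = 13944.79 / 140.07 = 99.556 MJ/m^2

99.556 MJ/m^2


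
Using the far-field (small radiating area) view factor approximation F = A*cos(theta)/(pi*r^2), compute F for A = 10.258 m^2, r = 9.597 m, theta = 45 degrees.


cos(45 deg) = 0.70711
pi*r^2 = 289.35
F = 10.258 * 0.70711 / 289.35 = 0.025068

0.025068


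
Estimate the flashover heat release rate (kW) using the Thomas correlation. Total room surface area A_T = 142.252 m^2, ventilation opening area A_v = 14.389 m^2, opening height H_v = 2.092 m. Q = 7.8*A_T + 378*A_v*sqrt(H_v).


7.8*A_T = 1109.6
sqrt(H_v) = 1.4464
378*A_v*sqrt(H_v) = 7866.9
Q = 1109.6 + 7866.9 = 8976.5 kW

8976.5 kW


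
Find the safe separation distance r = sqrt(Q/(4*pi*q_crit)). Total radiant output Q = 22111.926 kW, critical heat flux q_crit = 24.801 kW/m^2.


4*pi*q_crit = 311.66
Q/(4*pi*q_crit) = 70.949
r = sqrt(70.949) = 8.4231 m

8.4231 m


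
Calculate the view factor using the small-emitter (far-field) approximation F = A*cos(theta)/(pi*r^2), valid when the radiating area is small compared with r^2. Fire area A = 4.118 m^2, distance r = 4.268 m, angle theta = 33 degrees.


cos(33 deg) = 0.83867
pi*r^2 = 57.227
F = 4.118 * 0.83867 / 57.227 = 0.060350

0.060350


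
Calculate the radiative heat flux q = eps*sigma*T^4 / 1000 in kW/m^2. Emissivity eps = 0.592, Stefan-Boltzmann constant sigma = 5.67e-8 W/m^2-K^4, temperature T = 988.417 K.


T^4 = 9.5447e+11
q = 0.592 * 5.67e-8 * 9.5447e+11 / 1000 = 32.038 kW/m^2

32.038 kW/m^2


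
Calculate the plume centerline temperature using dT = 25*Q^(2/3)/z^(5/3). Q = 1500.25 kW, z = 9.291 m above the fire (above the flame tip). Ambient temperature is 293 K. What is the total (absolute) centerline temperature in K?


Q^(2/3) = 131.05
z^(5/3) = 41.062
dT = 25 * 131.05 / 41.062 = 79.789 K
T = 293 + 79.789 = 372.79 K

372.79 K


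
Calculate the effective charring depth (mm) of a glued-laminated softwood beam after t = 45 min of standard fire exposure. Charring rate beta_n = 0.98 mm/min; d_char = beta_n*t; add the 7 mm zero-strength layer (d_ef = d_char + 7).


d_char = 0.98 * 45 = 44.1 mm
d_ef = 44.1 + 1.0*7 = 51.1 mm

51.1 mm


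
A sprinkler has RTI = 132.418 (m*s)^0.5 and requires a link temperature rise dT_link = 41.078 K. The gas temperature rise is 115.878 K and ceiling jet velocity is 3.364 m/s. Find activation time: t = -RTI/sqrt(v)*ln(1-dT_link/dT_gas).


dT_link/dT_gas = 0.35449
ln(1 - 0.35449) = -0.43772
t = -132.418 / sqrt(3.364) * -0.43772 = 31.602 s

31.602 s


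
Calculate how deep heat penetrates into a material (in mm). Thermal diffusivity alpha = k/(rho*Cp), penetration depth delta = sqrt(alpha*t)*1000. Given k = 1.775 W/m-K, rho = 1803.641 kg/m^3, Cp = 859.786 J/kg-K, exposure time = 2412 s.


alpha = 1.775 / (1803.641 * 859.786) = 1.1446e-06 m^2/s
alpha * t = 0.0027608
delta = sqrt(0.0027608) * 1000 = 52.543 mm

52.543 mm


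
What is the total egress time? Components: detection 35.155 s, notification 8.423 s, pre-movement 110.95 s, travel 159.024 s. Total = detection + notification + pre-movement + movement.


Total = 35.155 + 8.423 + 110.95 + 159.024 = 313.552 s

313.552 s


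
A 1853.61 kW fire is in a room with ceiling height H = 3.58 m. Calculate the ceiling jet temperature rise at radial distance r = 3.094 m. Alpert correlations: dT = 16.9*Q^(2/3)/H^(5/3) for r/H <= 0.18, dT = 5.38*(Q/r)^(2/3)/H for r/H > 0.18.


r/H = 3.094 / 3.58 = 0.86425
r/H > 0.18, so dT = 5.38*(Q/r)^(2/3)/H
Q/r = 599.10
(Q/r)^(2/3) = 71.067
dT = 5.38 * 71.067 / 3.58 = 106.80 K

106.80 K


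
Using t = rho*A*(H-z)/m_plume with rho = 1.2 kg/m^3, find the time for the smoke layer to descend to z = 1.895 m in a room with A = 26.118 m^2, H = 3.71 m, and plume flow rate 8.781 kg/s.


H - z = 1.815 m
t = 1.2 * 26.118 * 1.815 / 8.781 = 6.4782 s

6.4782 s


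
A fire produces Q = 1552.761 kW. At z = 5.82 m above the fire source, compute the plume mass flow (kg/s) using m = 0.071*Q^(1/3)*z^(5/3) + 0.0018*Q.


Q^(1/3) = 11.580
z^(5/3) = 18.831
First term = 0.071 * 11.580 * 18.831 = 15.482
Second term = 0.0018 * 1552.761 = 2.7950
m = 18.277 kg/s

18.277 kg/s


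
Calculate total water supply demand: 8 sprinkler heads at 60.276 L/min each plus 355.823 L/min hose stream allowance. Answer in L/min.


Sprinkler demand = 8 * 60.276 = 482.208 L/min
Total = 482.208 + 355.823 = 838.031 L/min

838.031 L/min


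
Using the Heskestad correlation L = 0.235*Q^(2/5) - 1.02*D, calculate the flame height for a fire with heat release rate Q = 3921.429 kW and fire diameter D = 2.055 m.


Q^(2/5) = 27.376
0.235 * Q^(2/5) = 6.4335
1.02 * D = 2.0961
L = 4.3374 m

4.3374 m


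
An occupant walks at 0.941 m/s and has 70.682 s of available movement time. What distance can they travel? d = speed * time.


d = 0.941 * 70.682 = 66.512 m

66.512 m


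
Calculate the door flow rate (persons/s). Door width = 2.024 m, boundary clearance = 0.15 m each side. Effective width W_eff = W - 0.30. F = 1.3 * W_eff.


W_eff = 2.024 - 0.30 = 1.724 m
F = 1.3 * 1.724 = 2.2412 persons/s

2.2412 persons/s


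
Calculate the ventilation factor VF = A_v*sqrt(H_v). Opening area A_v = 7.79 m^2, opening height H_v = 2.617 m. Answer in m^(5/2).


sqrt(H_v) = 1.6177
VF = 7.79 * 1.6177 = 12.602 m^(5/2)

12.602 m^(5/2)


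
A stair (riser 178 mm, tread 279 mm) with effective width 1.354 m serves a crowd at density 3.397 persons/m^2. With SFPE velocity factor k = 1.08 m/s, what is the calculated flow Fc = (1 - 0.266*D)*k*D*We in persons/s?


1 - 0.266*D = 1 - 0.266*3.397 = 0.096398
Fs = 0.096398 * 1.08 * 3.397 = 0.35366 persons/(s*m)
Fc = 0.35366 * 1.354 = 0.47886 persons/s

0.47886 persons/s


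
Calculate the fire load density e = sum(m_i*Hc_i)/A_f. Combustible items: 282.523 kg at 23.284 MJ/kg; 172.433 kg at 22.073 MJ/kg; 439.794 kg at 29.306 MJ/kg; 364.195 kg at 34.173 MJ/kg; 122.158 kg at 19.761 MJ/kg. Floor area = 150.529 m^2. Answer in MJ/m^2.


Total energy = 282.523*23.284 + 172.433*22.073 + 439.794*29.306 + 364.195*34.173 + 122.158*19.761
= 6578.266 + 3806.114 + 12888.60 + 12445.64 + 2413.964
= 38132.58 MJ
e = 38132.58 / 150.529 = 253.32 MJ/m^2

253.32 MJ/m^2


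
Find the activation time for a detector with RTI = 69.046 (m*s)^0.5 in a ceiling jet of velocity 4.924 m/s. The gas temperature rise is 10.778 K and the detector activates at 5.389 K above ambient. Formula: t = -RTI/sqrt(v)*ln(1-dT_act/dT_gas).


dT_act/dT_gas = 0.5
ln(1 - 0.5) = -0.69315
t = -69.046 / sqrt(4.924) * -0.69315 = 21.568 s

21.568 s


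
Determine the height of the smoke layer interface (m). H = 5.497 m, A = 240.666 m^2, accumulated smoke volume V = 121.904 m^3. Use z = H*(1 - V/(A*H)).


V/(A*H) = 0.092146
1 - 0.092146 = 0.90785
z = 5.497 * 0.90785 = 4.9905 m

4.9905 m


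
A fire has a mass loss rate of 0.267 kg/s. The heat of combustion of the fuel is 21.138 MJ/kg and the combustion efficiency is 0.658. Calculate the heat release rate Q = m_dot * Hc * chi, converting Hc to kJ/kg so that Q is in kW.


Hc = 21.138 MJ/kg = 21.138 * 1000 kJ/kg = 21138 kJ/kg
Q = 0.267 kg/s * 21138 kJ/kg * 0.658 = 3713.7 kW

3713.7 kW


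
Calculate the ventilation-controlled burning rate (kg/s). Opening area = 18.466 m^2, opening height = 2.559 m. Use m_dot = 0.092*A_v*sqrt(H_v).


sqrt(H_v) = 1.5997
m_dot = 0.092 * 18.466 * 1.5997 = 2.7177 kg/s

2.7177 kg/s


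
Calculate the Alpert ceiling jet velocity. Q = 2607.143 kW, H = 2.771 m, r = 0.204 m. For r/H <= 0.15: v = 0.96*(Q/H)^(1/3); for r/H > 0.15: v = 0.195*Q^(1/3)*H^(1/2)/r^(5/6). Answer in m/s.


r/H = 0.204 / 2.771 = 0.073620
r/H <= 0.15, so v = 0.96*(Q/H)^(1/3)
Q/H = 940.87
(Q/H)^(1/3) = 9.7989
v = 0.96 * 9.7989 = 9.4069 m/s

9.4069 m/s


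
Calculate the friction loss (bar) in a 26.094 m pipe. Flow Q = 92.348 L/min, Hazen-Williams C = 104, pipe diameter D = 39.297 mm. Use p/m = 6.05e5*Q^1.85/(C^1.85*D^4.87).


Q^1.85 = 4325.5
C^1.85 = 5389.0
D^4.87 = 5.8147e+07
p/m = 0.0083513 bar/m
p_total = 0.0083513 * 26.094 = 0.21792 bar

0.21792 bar


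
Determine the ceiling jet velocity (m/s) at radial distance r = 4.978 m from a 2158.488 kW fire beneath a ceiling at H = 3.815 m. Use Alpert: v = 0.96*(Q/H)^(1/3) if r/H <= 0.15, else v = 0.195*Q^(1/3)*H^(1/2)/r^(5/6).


r/H = 4.978 / 3.815 = 1.3048
r/H > 0.15, so v = 0.195*Q^(1/3)*H^(1/2)/r^(5/6)
Q^(1/3) = 12.924
H^(1/2) = 1.9532
r^(5/6) = 3.8096
v = 0.195 * 12.924 * 1.9532 / 3.8096 = 1.2921 m/s

1.2921 m/s
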